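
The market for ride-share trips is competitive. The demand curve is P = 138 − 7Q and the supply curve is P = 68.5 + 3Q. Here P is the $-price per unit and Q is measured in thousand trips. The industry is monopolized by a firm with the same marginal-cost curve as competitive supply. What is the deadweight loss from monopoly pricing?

$40.95 thousand

Competitive equilibrium: 138 − 7Q = 68.5 + 3Q → Q* = 6.95, P* = 89.35.
Marginal revenue: MR = 138 − 14Q. Set MR = MC: 138 − 14Q = 68.5 + 3Q → Q_m = 4.0882.
Price P_m = 138 − 7·4.0882 = 109.3826; MC(Q_m) = 68.5 + 3·4.0882 = 80.7646.
Competitive Q* = 6.95, so ΔQ = 2.8618; wedge = 109.3826 − 80.7646 = 28.618.
DWL = ½ × 2.8618 × 28.618 = $40.95 thousand.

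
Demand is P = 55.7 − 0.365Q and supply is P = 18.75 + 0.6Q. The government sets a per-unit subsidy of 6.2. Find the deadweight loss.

Competitive equilibrium: 55.7 − 0.365Q = 18.75 + 0.6Q → Q* = 38.2902, P* = 41.7241.
The subsidy lowers effective supply by 6.2: P = 12.55 + 0.6Q.
New quantity: 55.7 − 0.365Q = 12.55 + 0.6Q → Q' = 44.715.
Overproduction ΔQ = 44.715 − 38.2902 = 6.4248; wedge = subsidy = 6.2.
Deadweight loss = ½ × 6.4248 × 6.2 = 19.92.

19.92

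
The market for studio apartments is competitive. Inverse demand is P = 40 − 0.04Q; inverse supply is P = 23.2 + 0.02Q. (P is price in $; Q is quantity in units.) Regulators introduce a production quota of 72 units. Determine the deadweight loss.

Competitive equilibrium: 40 − 0.04Q = 23.2 + 0.02Q → Q* = 280, P* = 28.8.
At Q = 72: demand price = 40 − 0.04·72 = 37.12; supply price = 23.2 + 0.02·72 = 24.64.
ΔQ = 280 − 72 = 208; wedge = 37.12 − 24.64 = 12.48.
DWL = ½ × 208 × 12.48 = $1297.92.

$1297.92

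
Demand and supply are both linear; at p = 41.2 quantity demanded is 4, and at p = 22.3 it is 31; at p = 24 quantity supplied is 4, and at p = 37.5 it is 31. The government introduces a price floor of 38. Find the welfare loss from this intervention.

57.18

Demand slope = (22.3 − 41.2)/(31 − 4) = −0.7, so p = 44 − 0.7q.
Supply slope = (37.5 − 24)/(31 − 4) = 0.5, so p = 22 + 0.5q.
Competitive equilibrium: 44 − 0.7q = 22 + 0.5q → q* = 18.3333, p* = 31.1667.
At the floor p = 38, quantity demanded = (44 − 38)/0.7 = 8.5714.
Sellers' marginal cost at q' = 8.5714: 22 + 0.5·8.5714 = 26.2857.
Δq = 18.3333 − 8.5714 = 9.7619; wedge = 38 − 26.2857 = 11.7143.
Welfare loss = ½ × 9.7619 × 11.7143 = 57.18.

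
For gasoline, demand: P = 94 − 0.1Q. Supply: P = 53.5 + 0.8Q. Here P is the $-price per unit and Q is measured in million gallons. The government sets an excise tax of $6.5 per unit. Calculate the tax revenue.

$245.56 million

Competitive equilibrium: 94 − 0.1Q = 53.5 + 0.8Q → Q* = 45, P* = 89.5.
With the tax, the buyer price exceeds the seller price by 6.5: (94 − 0.1Q) − (53.5 + 0.8Q) = 6.5 → Q' = 37.7778.
Tax revenue = 6.5 × 37.7778 = $245.56 million.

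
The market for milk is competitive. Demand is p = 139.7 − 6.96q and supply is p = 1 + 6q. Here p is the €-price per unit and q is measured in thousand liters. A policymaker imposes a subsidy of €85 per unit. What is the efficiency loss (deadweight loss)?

€278.74 thousand

Competitive equilibrium: 139.7 − 6.96q = 1 + 6q → q* = 10.7022, p* = 65.213.
The subsidy lowers effective supply by 85: p = 6q − 84.
New quantity: 139.7 − 6.96q = 6q − 84 → q' = 17.2608.
Overproduction Δq = 17.2608 − 10.7022 = 6.5586; wedge = subsidy = 85.
The triangle = ½ × 6.5586 × 85 = €278.74 thousand.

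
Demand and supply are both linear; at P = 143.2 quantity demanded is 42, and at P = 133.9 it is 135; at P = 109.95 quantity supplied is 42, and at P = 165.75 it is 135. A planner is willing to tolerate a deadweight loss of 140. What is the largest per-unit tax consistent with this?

Demand slope = (133.9 − 143.2)/(135 − 42) = −0.1, so P = 147.4 − 0.1Q.
Supply slope = (165.75 − 109.95)/(135 − 42) = 0.6, so P = 84.75 + 0.6Q.
Competitive equilibrium: 147.4 − 0.1Q = 84.75 + 0.6Q → Q* = 89.5, P* = 138.45.
A tax t gives ΔQ = t/0.7 and wedge t, so DWL = t²/1.4.
t²/1.4 = 140 → t² = 196 → t = 14.

14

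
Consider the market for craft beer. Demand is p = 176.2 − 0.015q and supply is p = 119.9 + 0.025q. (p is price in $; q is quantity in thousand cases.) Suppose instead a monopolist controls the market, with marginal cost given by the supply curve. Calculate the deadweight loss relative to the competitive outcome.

Competitive equilibrium: 176.2 − 0.015q = 119.9 + 0.025q → q* = 1407.5, p* = 155.0875.
Marginal revenue: MR = 176.2 − 0.03q. Set MR = MC: 176.2 − 0.03q = 119.9 + 0.025q → q_m = 1023.636364.
Price p_m = 176.2 − 0.015·1023.636364 = 160.845455; MC(q_m) = 119.9 + 0.025·1023.636364 = 145.490909.
Competitive q* = 1407.5, so Δq = 383.863636; wedge = 160.845455 − 145.490909 = 15.354546.
Welfare loss = ½ × 383.863636 × 15.354546 = $2947.03 thousand.

$2947.03 thousand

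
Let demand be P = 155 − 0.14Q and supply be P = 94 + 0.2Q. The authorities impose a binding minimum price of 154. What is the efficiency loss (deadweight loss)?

Competitive equilibrium: 155 − 0.14Q = 94 + 0.2Q → Q* = 179.4118, P* = 129.8824.
At the floor P = 154, quantity demanded = (155 − 154)/0.14 = 7.1429.
Sellers' marginal cost at Q' = 7.1429: 94 + 0.2·7.1429 = 95.4286.
ΔQ = 179.4118 − 7.1429 = 172.2689; wedge = 154 − 95.4286 = 58.5714.
Deadweight loss = ½ × 172.2689 × 58.5714 = 5045.02.

5045.02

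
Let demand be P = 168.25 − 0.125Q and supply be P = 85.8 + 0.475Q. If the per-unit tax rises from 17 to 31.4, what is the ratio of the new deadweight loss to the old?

Competitive equilibrium: 168.25 − 0.125Q = 85.8 + 0.475Q → Q* = 137.4167, P* = 151.0729.
For a per-unit tax t: ΔQ = t/0.6, so DWL = ½·t·(t/0.6) = t²/1.2.
At t = 17: DWL = 240.833. At t = 31.4: DWL = 821.633.
Ratio = (31.4/17)² = 3.412.

3.412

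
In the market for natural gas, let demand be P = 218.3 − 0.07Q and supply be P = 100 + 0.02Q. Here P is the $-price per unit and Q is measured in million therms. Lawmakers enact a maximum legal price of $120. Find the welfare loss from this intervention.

$4449.39 million

Competitive equilibrium: 218.3 − 0.07Q = 100 + 0.02Q → Q* = 1314.4444, P* = 126.2889.
At the ceiling P = 120, quantity supplied = (120 − 100)/0.02 = 1000.
Willingness to pay at Q' = 1000: 218.3 − 0.07·1000 = 148.3.
ΔQ = 1314.4444 − 1000 = 314.4444; wedge = 148.3 − 120 = 28.3.
DWL = ½ × 314.4444 × 28.3 = $4449.39 million.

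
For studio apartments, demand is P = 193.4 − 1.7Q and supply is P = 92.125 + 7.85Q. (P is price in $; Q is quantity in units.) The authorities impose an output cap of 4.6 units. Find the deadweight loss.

Competitive equilibrium: 193.4 − 1.7Q = 92.125 + 7.85Q → Q* = 10.6047, P* = 175.372.
At Q = 4.6: demand price = 193.4 − 1.7·4.6 = 185.58; supply price = 92.125 + 7.85·4.6 = 128.235.
ΔQ = 10.6047 − 4.6 = 6.0047; wedge = 185.58 − 128.235 = 57.345.
DWL = ½ × 6.0047 × 57.345 = $172.17.

$172.17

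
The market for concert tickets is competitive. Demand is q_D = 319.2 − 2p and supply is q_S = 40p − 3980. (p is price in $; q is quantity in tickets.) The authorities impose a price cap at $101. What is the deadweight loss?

In inverse form: demand p = 159.6 − 0.5q, supply p = 99.5 + 0.025q.
Competitive equilibrium: 159.6 − 0.5q = 99.5 + 0.025q → q* = 114.4762, p* = 102.3619.
At the ceiling p = 101, quantity supplied = (101 − 99.5)/0.025 = 60.
Willingness to pay at q' = 60: 159.6 − 0.5·60 = 129.6.
Δq = 114.4762 − 60 = 54.4762; wedge = 129.6 − 101 = 28.6.
Welfare loss = ½ × 54.4762 × 28.6 = $779.01.

$779.01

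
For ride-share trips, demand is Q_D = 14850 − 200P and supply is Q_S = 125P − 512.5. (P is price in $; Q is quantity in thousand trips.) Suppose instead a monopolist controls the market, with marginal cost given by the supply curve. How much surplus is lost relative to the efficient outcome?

$14604.17 thousand

In inverse form: demand P = 74.25 − 0.005Q, supply P = 4.1 + 0.008Q.
Competitive equilibrium: 74.25 − 0.005Q = 4.1 + 0.008Q → Q* = 5396.1538, P* = 47.2692.
Marginal revenue: MR = 74.25 − 0.01Q. Set MR = MC: 74.25 − 0.01Q = 4.1 + 0.008Q → Q_m = 3897.2222.
Price P_m = 74.25 − 0.005·3897.2222 = 54.7639; MC(Q_m) = 4.1 + 0.008·3897.2222 = 35.2778.
Competitive Q* = 5396.1538, so ΔQ = 1498.9316; wedge = 54.7639 − 35.2778 = 19.4861.
The triangle = ½ × 1498.9316 × 19.4861 = $14604.17 thousand.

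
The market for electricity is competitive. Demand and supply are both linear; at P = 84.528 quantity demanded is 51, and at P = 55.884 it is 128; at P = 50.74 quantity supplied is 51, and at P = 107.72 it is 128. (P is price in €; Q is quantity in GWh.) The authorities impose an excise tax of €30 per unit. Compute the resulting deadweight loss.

Demand slope = (55.884 − 84.528)/(128 − 51) = −0.372, so P = 103.5 − 0.372Q.
Supply slope = (107.72 − 50.74)/(128 − 51) = 0.74, so P = 13 + 0.74Q.
Competitive equilibrium: 103.5 − 0.372Q = 13 + 0.74Q → Q* = 81.3849, P* = 73.2248.
With the tax, the buyer price exceeds the seller price by 30: (103.5 − 0.372Q) − (13 + 0.74Q) = 30 → Q' = 54.4065.
ΔQ = 81.3849 − 54.4065 = 26.9784; the wedge equals the tax, 30.
Welfare loss = ½ × 26.9784 × 30 = €404.68.

€404.68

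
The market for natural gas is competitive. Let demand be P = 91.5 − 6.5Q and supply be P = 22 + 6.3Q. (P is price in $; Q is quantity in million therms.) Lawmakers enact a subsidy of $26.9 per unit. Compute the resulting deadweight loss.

$28.27 million

Competitive equilibrium: 91.5 − 6.5Q = 22 + 6.3Q → Q* = 5.4297, P* = 56.207.
The subsidy lowers effective supply by 26.9: P = 6.3Q − 4.9.
New quantity: 91.5 − 6.5Q = 6.3Q − 4.9 → Q' = 7.5313.
Overproduction ΔQ = 7.5313 − 5.4297 = 2.1016; wedge = subsidy = 26.9.
DWL = ½ × 2.1016 × 26.9 = $28.27 million.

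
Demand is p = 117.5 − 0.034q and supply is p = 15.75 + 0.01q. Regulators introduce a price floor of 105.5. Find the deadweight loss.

84477.16

Competitive equilibrium: 117.5 − 0.034q = 15.75 + 0.01q → q* = 2312.5, p* = 38.875.
At the floor p = 105.5, quantity demanded = (117.5 − 105.5)/0.034 = 352.94118.
Sellers' marginal cost at q' = 352.94118: 15.75 + 0.01·352.94118 = 19.27941.
Δq = 2312.5 − 352.94118 = 1959.55882; wedge = 105.5 − 19.27941 = 86.22059.
The triangle = ½ × 1959.55882 × 86.22059 = 84477.16.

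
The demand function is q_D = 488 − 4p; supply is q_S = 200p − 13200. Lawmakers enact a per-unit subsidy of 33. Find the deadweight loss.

2135.29

In inverse form: demand p = 122 − 0.25q, supply p = 66 + 0.005q.
Competitive equilibrium: 122 − 0.25q = 66 + 0.005q → q* = 219.6078, p* = 67.098.
The subsidy lowers effective supply by 33: p = 33 + 0.005q.
New quantity: 122 − 0.25q = 33 + 0.005q → q' = 349.0196.
Overproduction Δq = 349.0196 − 219.6078 = 129.4118; wedge = subsidy = 33.
The triangle = ½ × 129.4118 × 33 = 2135.29.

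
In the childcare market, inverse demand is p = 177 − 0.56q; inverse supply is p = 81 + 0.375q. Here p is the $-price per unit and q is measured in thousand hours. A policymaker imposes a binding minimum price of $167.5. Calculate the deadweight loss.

$3434.31 thousand

Competitive equilibrium: 177 − 0.56q = 81 + 0.375q → q* = 102.6738, p* = 119.5027.
At the floor p = 167.5, quantity demanded = (177 − 167.5)/0.56 = 16.9643.
Sellers' marginal cost at q' = 16.9643: 81 + 0.375·16.9643 = 87.3616.
Δq = 102.6738 − 16.9643 = 85.7095; wedge = 167.5 − 87.3616 = 80.1384.
Welfare loss = ½ × 85.7095 × 80.1384 = $3434.31 thousand.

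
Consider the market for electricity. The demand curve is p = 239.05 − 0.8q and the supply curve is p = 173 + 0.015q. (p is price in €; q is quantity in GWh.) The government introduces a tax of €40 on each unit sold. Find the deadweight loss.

€981.60

Competitive equilibrium: 239.05 − 0.8q = 173 + 0.015q → q* = 81.04294, p* = 174.21564.
With the tax, the buyer price exceeds the seller price by 40: (239.05 − 0.8q) − (173 + 0.015q) = 40 → q' = 31.96319.
Δq = 81.04294 − 31.96319 = 49.07975; the wedge equals the tax, 40.
Deadweight loss = ½ × 49.07975 × 40 = €981.60.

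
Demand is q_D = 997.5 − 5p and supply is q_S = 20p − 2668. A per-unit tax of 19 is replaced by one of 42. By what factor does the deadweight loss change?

4.886

In inverse form: demand p = 199.5 − 0.2q, supply p = 133.4 + 0.05q.
Competitive equilibrium: 199.5 − 0.2q = 133.4 + 0.05q → q* = 264.4, p* = 146.62.
For a per-unit tax t: Δq = t/0.25, so DWL = ½·t·(t/0.25) = t²/0.5.
At t = 19: DWL = 722. At t = 42: DWL = 3528.
Ratio = (42/19)² = 4.886.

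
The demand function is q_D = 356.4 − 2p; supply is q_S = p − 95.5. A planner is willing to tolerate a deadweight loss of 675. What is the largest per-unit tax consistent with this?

45

In inverse form: demand p = 178.2 − 0.5q, supply p = 95.5 + q.
Competitive equilibrium: 178.2 − 0.5q = 95.5 + q → q* = 55.1333, p* = 150.6333.
A tax t gives Δq = t/1.5 and wedge t, so DWL = t²/3.
t²/3 = 675 → t² = 2025 → t = 45.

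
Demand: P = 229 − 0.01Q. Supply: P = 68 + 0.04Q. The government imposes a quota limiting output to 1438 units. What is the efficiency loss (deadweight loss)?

Competitive equilibrium: 229 − 0.01Q = 68 + 0.04Q → Q* = 3220, P* = 196.8.
At Q = 1438: demand price = 229 − 0.01·1438 = 214.62; supply price = 68 + 0.04·1438 = 125.52.
ΔQ = 3220 − 1438 = 1782; wedge = 214.62 − 125.52 = 89.1.
The triangle = ½ × 1782 × 89.1 = 79388.10.

79388.10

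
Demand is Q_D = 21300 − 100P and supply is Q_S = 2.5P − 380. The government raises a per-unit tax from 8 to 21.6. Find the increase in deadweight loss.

490.93

In inverse form: demand P = 213 − 0.01Q, supply P = 152 + 0.4Q.
Competitive equilibrium: 213 − 0.01Q = 152 + 0.4Q → Q* = 148.7805, P* = 211.5122.
For a per-unit tax t: ΔQ = t/0.41, so DWL = ½·t·(t/0.41) = t²/0.82.
At t = 8: DWL = 78.049. At t = 21.6: DWL = 568.976.
Increase = 568.976 − 78.049 = 490.93.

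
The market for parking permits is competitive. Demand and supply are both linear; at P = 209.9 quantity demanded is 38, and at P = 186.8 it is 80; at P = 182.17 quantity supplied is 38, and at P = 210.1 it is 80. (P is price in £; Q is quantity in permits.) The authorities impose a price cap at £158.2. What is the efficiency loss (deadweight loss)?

£2105.27

Demand slope = (186.8 − 209.9)/(80 − 38) = −0.55, so P = 230.8 − 0.55Q.
Supply slope = (210.1 − 182.17)/(80 − 38) = 0.665, so P = 156.9 + 0.665Q.
Competitive equilibrium: 230.8 − 0.55Q = 156.9 + 0.665Q → Q* = 60.82305, P* = 197.34733.
At the ceiling P = 158.2, quantity supplied = (158.2 − 156.9)/0.665 = 1.95489.
Willingness to pay at Q' = 1.95489: 230.8 − 0.55·1.95489 = 229.72481.
ΔQ = 60.82305 − 1.95489 = 58.86816; wedge = 229.72481 − 158.2 = 71.52481.
DWL = ½ × 58.86816 × 71.52481 = £2105.27.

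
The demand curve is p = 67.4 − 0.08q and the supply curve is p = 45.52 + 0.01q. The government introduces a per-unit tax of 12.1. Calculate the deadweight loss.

Competitive equilibrium: 67.4 − 0.08q = 45.52 + 0.01q → q* = 243.1111, p* = 47.9511.
With the tax, the buyer price exceeds the seller price by 12.1: (67.4 − 0.08q) − (45.52 + 0.01q) = 12.1 → q' = 108.6667.
Δq = 243.1111 − 108.6667 = 134.4444; the wedge equals the tax, 12.1.
Welfare loss = ½ × 134.4444 × 12.1 = 813.39.

813.39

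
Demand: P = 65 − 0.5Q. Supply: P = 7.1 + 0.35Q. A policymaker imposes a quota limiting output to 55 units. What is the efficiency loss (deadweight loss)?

73.13

Competitive equilibrium: 65 − 0.5Q = 7.1 + 0.35Q → Q* = 68.1176, P* = 30.9412.
At Q = 55: demand price = 65 − 0.5·55 = 37.5; supply price = 7.1 + 0.35·55 = 26.35.
ΔQ = 68.1176 − 55 = 13.1176; wedge = 37.5 − 26.35 = 11.15.
DWL = ½ × 13.1176 × 11.15 = 73.13.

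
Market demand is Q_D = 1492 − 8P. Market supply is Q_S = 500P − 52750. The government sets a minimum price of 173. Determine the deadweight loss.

17823.37

In inverse form: demand P = 186.5 − 0.125Q, supply P = 105.5 + 0.002Q.
Competitive equilibrium: 186.5 − 0.125Q = 105.5 + 0.002Q → Q* = 637.7953, P* = 106.7756.
At the floor P = 173, quantity demanded = (186.5 − 173)/0.125 = 108.
Sellers' marginal cost at Q' = 108: 105.5 + 0.002·108 = 105.716.
ΔQ = 637.7953 − 108 = 529.7953; wedge = 173 − 105.716 = 67.284.
DWL = ½ × 529.7953 × 67.284 = 17823.37.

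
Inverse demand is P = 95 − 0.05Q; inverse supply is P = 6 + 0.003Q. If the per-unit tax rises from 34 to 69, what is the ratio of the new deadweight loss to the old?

Competitive equilibrium: 95 − 0.05Q = 6 + 0.003Q → Q* = 1679.2453, P* = 11.0377.
For a per-unit tax t: ΔQ = t/0.053, so DWL = ½·t·(t/0.053) = t²/0.106.
At t = 34: DWL = 10905.660. At t = 69: DWL = 44915.094.
Ratio = (69/34)² = 4.119.

4.119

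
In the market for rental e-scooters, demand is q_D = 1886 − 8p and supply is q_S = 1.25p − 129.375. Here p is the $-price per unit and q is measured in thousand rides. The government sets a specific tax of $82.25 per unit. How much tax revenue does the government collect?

In inverse form: demand p = 235.75 − 0.125q, supply p = 103.5 + 0.8q.
Competitive equilibrium: 235.75 − 0.125q = 103.5 + 0.8q → q* = 142.973, p* = 217.8784.
With the tax, the buyer price exceeds the seller price by 82.25: (235.75 − 0.125q) − (103.5 + 0.8q) = 82.25 → q' = 54.0541.
Tax revenue = 82.25 × 54.0541 = $4445.95 thousand.

$4445.95 thousand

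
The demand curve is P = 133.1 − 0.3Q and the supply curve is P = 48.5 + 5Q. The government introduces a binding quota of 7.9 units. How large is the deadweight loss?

172.25

Competitive equilibrium: 133.1 − 0.3Q = 48.5 + 5Q → Q* = 15.9623, P* = 128.3113.
At Q = 7.9: demand price = 133.1 − 0.3·7.9 = 130.73; supply price = 48.5 + 5·7.9 = 88.
ΔQ = 15.9623 − 7.9 = 8.0623; wedge = 130.73 − 88 = 42.73.
Welfare loss = ½ × 8.0623 × 42.73 = 172.25.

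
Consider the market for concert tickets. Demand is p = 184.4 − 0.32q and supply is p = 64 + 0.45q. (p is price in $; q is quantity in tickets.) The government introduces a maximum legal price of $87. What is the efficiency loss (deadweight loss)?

$4265.07

Competitive equilibrium: 184.4 − 0.32q = 64 + 0.45q → q* = 156.36364, p* = 134.36364.
At the ceiling p = 87, quantity supplied = (87 − 64)/0.45 = 51.11111.
Willingness to pay at q' = 51.11111: 184.4 − 0.32·51.11111 = 168.04444.
Δq = 156.36364 − 51.11111 = 105.25253; wedge = 168.04444 − 87 = 81.04444.
Welfare loss = ½ × 105.25253 × 81.04444 = $4265.07.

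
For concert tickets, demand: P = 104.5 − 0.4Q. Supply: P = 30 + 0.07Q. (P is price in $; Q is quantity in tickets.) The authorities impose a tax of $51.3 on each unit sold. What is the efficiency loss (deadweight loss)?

Competitive equilibrium: 104.5 − 0.4Q = 30 + 0.07Q → Q* = 158.5106, P* = 41.0957.
With the tax, the buyer price exceeds the seller price by 51.3: (104.5 − 0.4Q) − (30 + 0.07Q) = 51.3 → Q' = 49.3617.
ΔQ = 158.5106 − 49.3617 = 109.1489; the wedge equals the tax, 51.3.
DWL = ½ × 109.1489 × 51.3 = $2799.67.

$2799.67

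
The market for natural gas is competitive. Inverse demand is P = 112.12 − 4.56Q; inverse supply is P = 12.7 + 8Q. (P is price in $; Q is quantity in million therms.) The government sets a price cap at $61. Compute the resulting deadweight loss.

$22.15 million

Competitive equilibrium: 112.12 − 4.56Q = 12.7 + 8Q → Q* = 7.9156, P* = 76.0248.
At the ceiling P = 61, quantity supplied = (61 − 12.7)/8 = 6.0375.
Willingness to pay at Q' = 6.0375: 112.12 − 4.56·6.0375 = 84.589.
ΔQ = 7.9156 − 6.0375 = 1.8781; wedge = 84.589 − 61 = 23.589.
Welfare loss = ½ × 1.8781 × 23.589 = $22.15 million.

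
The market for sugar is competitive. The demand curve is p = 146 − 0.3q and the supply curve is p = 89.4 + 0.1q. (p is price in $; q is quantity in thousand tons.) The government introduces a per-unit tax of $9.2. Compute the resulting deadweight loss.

$105.80 thousand

Competitive equilibrium: 146 − 0.3q = 89.4 + 0.1q → q* = 141.5, p* = 103.55.
With the tax, the buyer price exceeds the seller price by 9.2: (146 − 0.3q) − (89.4 + 0.1q) = 9.2 → q' = 118.5.
Δq = 141.5 − 118.5 = 23; the wedge equals the tax, 9.2.
Deadweight loss = ½ × 23 × 9.2 = $105.80 thousand.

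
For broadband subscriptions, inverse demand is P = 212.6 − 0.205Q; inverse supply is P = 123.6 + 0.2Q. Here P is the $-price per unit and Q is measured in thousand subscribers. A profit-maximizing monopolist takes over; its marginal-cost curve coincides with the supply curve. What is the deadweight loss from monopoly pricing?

Competitive equilibrium: 212.6 − 0.205Q = 123.6 + 0.2Q → Q* = 219.75309, P* = 167.55062.
Marginal revenue: MR = 212.6 − 0.41Q. Set MR = MC: 212.6 − 0.41Q = 123.6 + 0.2Q → Q_m = 145.90164.
Price P_m = 212.6 − 0.205·145.90164 = 182.69016; MC(Q_m) = 123.6 + 0.2·145.90164 = 152.78033.
Competitive Q* = 219.75309, so ΔQ = 73.85145; wedge = 182.69016 − 152.78033 = 29.90983.
Welfare loss = ½ × 73.85145 × 29.90983 = $1104.44 thousand.

$1104.44 thousand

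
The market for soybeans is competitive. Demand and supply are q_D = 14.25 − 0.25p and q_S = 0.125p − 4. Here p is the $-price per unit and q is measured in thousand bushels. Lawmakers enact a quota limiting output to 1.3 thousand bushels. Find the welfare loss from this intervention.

$3.68 thousand

In inverse form: demand p = 57 − 4q, supply p = 32 + 8q.
Competitive equilibrium: 57 − 4q = 32 + 8q → q* = 2.0833, p* = 48.6667.
At q = 1.3: demand price = 57 − 4·1.3 = 51.8; supply price = 32 + 8·1.3 = 42.4.
Δq = 2.0833 − 1.3 = 0.7833; wedge = 51.8 − 42.4 = 9.4.
Deadweight loss = ½ × 0.7833 × 9.4 = $3.68 thousand.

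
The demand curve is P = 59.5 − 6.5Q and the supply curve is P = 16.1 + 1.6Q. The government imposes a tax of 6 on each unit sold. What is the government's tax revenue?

27.70

Competitive equilibrium: 59.5 − 6.5Q = 16.1 + 1.6Q → Q* = 5.358, P* = 24.6728.
With the tax, the buyer price exceeds the seller price by 6: (59.5 − 6.5Q) − (16.1 + 1.6Q) = 6 → Q' = 4.6173.
Tax revenue = 6 × 4.6173 = 27.70.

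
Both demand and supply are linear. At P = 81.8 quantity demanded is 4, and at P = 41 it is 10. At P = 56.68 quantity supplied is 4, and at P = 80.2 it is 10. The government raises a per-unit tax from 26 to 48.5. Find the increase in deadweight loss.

78.18

Demand slope = (41 − 81.8)/(10 − 4) = −6.8, so P = 109 − 6.8Q.
Supply slope = (80.2 − 56.68)/(10 − 4) = 3.92, so P = 41 + 3.92Q.
Competitive equilibrium: 109 − 6.8Q = 41 + 3.92Q → Q* = 6.3433, P* = 65.8657.
For a per-unit tax t: ΔQ = t/10.72, so DWL = ½·t·(t/10.72) = t²/21.44.
At t = 26: DWL = 31.53. At t = 48.5: DWL = 109.713.
Increase = 109.713 − 31.53 = 78.18.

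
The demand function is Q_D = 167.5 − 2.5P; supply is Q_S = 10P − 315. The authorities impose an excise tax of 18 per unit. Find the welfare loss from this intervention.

324

In inverse form: demand P = 67 − 0.4Q, supply P = 31.5 + 0.1Q.
Competitive equilibrium: 67 − 0.4Q = 31.5 + 0.1Q → Q* = 71, P* = 38.6.
With the tax, the buyer price exceeds the seller price by 18: (67 − 0.4Q) − (31.5 + 0.1Q) = 18 → Q' = 35.
ΔQ = 71 − 35 = 36; the wedge equals the tax, 18.
Welfare loss = ½ × 36 × 18 = 324.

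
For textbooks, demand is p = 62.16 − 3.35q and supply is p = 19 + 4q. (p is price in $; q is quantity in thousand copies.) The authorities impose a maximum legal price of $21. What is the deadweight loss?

$106.06 thousand

Competitive equilibrium: 62.16 − 3.35q = 19 + 4q → q* = 5.8721, p* = 42.4884.
At the ceiling p = 21, quantity supplied = (21 − 19)/4 = 0.5.
Willingness to pay at q' = 0.5: 62.16 − 3.35·0.5 = 60.485.
Δq = 5.8721 − 0.5 = 5.3721; wedge = 60.485 − 21 = 39.485.
The triangle = ½ × 5.3721 × 39.485 = $106.06 thousand.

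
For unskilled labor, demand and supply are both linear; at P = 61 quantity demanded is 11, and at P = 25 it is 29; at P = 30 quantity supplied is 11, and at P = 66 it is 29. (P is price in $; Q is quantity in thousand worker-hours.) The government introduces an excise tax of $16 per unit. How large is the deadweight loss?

$32 thousand

Demand slope = (25 − 61)/(29 − 11) = −2, so P = 83 − 2Q.
Supply slope = (66 − 30)/(29 − 11) = 2, so P = 8 + 2Q.
Competitive equilibrium: 83 − 2Q = 8 + 2Q → Q* = 18.75, P* = 45.5.
With the tax, the buyer price exceeds the seller price by 16: (83 − 2Q) − (8 + 2Q) = 16 → Q' = 14.75.
ΔQ = 18.75 − 14.75 = 4; the wedge equals the tax, 16.
The triangle = ½ × 4 × 16 = $32 thousand.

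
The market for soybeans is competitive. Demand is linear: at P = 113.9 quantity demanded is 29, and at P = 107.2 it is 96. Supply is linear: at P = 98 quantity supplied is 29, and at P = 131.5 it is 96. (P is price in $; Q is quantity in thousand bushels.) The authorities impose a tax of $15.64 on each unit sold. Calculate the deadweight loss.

$203.84 thousand

Demand slope = (107.2 − 113.9)/(96 − 29) = −0.1, so P = 116.8 − 0.1Q.
Supply slope = (131.5 − 98)/(96 − 29) = 0.5, so P = 83.5 + 0.5Q.
Competitive equilibrium: 116.8 − 0.1Q = 83.5 + 0.5Q → Q* = 55.5, P* = 111.25.
With the tax, the buyer price exceeds the seller price by 15.64: (116.8 − 0.1Q) − (83.5 + 0.5Q) = 15.64 → Q' = 29.4333.
ΔQ = 55.5 − 29.4333 = 26.0667; the wedge equals the tax, 15.64.
Deadweight loss = ½ × 26.0667 × 15.64 = $203.84 thousand.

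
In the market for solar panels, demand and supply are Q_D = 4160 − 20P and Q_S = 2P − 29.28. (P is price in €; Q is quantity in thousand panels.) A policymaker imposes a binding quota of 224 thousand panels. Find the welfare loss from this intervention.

€4474.93 thousand

In inverse form: demand P = 208 − 0.05Q, supply P = 14.64 + 0.5Q.
Competitive equilibrium: 208 − 0.05Q = 14.64 + 0.5Q → Q* = 351.5636, P* = 190.4218.
At Q = 224: demand price = 208 − 0.05·224 = 196.8; supply price = 14.64 + 0.5·224 = 126.64.
ΔQ = 351.5636 − 224 = 127.5636; wedge = 196.8 − 126.64 = 70.16.
Deadweight loss = ½ × 127.5636 × 70.16 = €4474.93 thousand.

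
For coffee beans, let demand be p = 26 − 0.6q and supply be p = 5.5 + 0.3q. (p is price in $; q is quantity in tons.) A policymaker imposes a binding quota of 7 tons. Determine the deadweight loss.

$112.02

Competitive equilibrium: 26 − 0.6q = 5.5 + 0.3q → q* = 22.7778, p* = 12.3333.
At q = 7: demand price = 26 − 0.6·7 = 21.8; supply price = 5.5 + 0.3·7 = 7.6.
Δq = 22.7778 − 7 = 15.7778; wedge = 21.8 − 7.6 = 14.2.
Welfare loss = ½ × 15.7778 × 14.2 = $112.02.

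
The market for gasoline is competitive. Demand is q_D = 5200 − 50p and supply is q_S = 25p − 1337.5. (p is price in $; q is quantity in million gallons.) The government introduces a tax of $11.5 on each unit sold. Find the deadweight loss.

$1102.08 million

In inverse form: demand p = 104 − 0.02q, supply p = 53.5 + 0.04q.
Competitive equilibrium: 104 − 0.02q = 53.5 + 0.04q → q* = 841.6667, p* = 87.1667.
With the tax, the buyer price exceeds the seller price by 11.5: (104 − 0.02q) − (53.5 + 0.04q) = 11.5 → q' = 650.
Δq = 841.6667 − 650 = 191.6667; the wedge equals the tax, 11.5.
DWL = ½ × 191.6667 × 11.5 = $1102.08 million.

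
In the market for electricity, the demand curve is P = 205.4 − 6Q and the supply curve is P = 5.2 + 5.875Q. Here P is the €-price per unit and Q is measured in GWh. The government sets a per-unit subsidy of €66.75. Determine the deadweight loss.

Competitive equilibrium: 205.4 − 6Q = 5.2 + 5.875Q → Q* = 16.8589, P* = 104.2463.
The subsidy lowers effective supply by 66.75: P = 5.875Q − 61.55.
New quantity: 205.4 − 6Q = 5.875Q − 61.55 → Q' = 22.48.
Overproduction ΔQ = 22.48 − 16.8589 = 5.6211; wedge = subsidy = 66.75.
DWL = ½ × 5.6211 × 66.75 = €187.60.

€187.60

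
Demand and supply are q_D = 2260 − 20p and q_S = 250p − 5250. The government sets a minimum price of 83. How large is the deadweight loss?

32890.37

In inverse form: demand p = 113 − 0.05q, supply p = 21 + 0.004q.
Competitive equilibrium: 113 − 0.05q = 21 + 0.004q → q* = 1703.7037, p* = 27.8148.
At the floor p = 83, quantity demanded = (113 − 83)/0.05 = 600.
Sellers' marginal cost at q' = 600: 21 + 0.004·600 = 23.4.
Δq = 1703.7037 − 600 = 1103.7037; wedge = 83 − 23.4 = 59.6.
Welfare loss = ½ × 1103.7037 × 59.6 = 32890.37.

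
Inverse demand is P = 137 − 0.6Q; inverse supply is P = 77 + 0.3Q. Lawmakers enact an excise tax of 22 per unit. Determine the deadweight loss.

268.89

Competitive equilibrium: 137 − 0.6Q = 77 + 0.3Q → Q* = 66.6667, P* = 97.
With the tax, the buyer price exceeds the seller price by 22: (137 − 0.6Q) − (77 + 0.3Q) = 22 → Q' = 42.2222.
ΔQ = 66.6667 − 42.2222 = 24.4445; the wedge equals the tax, 22.
Deadweight loss = ½ × 24.4445 × 22 = 268.89.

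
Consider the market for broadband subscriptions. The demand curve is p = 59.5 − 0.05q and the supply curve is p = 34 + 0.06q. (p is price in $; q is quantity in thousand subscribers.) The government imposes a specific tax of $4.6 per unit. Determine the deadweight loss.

$96.18 thousand

Competitive equilibrium: 59.5 − 0.05q = 34 + 0.06q → q* = 231.8182, p* = 47.9091.
With the tax, the buyer price exceeds the seller price by 4.6: (59.5 − 0.05q) − (34 + 0.06q) = 4.6 → q' = 190.
Δq = 231.8182 − 190 = 41.8182; the wedge equals the tax, 4.6.
Deadweight loss = ½ × 41.8182 × 4.6 = $96.18 thousand.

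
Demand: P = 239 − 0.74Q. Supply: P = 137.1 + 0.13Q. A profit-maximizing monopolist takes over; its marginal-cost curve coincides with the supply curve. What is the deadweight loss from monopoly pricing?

1260.70

Competitive equilibrium: 239 − 0.74Q = 137.1 + 0.13Q → Q* = 117.1264, P* = 152.3264.
Marginal revenue: MR = 239 − 1.48Q. Set MR = MC: 239 − 1.48Q = 137.1 + 0.13Q → Q_m = 63.2919.
Price P_m = 239 − 0.74·63.2919 = 192.164; MC(Q_m) = 137.1 + 0.13·63.2919 = 145.3279.
Competitive Q* = 117.1264, so ΔQ = 53.8345; wedge = 192.164 − 145.3279 = 46.8361.
Welfare loss = ½ × 53.8345 × 46.8361 = 1260.70.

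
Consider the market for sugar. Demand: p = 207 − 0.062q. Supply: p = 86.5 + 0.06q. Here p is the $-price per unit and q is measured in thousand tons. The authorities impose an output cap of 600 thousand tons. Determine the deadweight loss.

$9169.22 thousand

Competitive equilibrium: 207 − 0.062q = 86.5 + 0.06q → q* = 987.7049, p* = 145.7623.
At q = 600: demand price = 207 − 0.062·600 = 169.8; supply price = 86.5 + 0.06·600 = 122.5.
Δq = 987.7049 − 600 = 387.7049; wedge = 169.8 − 122.5 = 47.3.
Welfare loss = ½ × 387.7049 × 47.3 = $9169.22 thousand.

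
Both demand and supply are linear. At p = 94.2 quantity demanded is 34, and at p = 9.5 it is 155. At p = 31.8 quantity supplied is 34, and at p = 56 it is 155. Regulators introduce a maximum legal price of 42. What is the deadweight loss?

Demand slope = (9.5 − 94.2)/(155 − 34) = −0.7, so p = 118 − 0.7q.
Supply slope = (56 − 31.8)/(155 − 34) = 0.2, so p = 25 + 0.2q.
Competitive equilibrium: 118 − 0.7q = 25 + 0.2q → q* = 103.3333, p* = 45.6667.
At the ceiling p = 42, quantity supplied = (42 − 25)/0.2 = 85.
Willingness to pay at q' = 85: 118 − 0.7·85 = 58.5.
Δq = 103.3333 − 85 = 18.3333; wedge = 58.5 − 42 = 16.5.
The triangle = ½ × 18.3333 × 16.5 = 151.25.

151.25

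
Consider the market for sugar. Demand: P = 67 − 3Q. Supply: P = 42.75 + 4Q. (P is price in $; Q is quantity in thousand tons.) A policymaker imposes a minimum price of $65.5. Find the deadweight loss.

Competitive equilibrium: 67 − 3Q = 42.75 + 4Q → Q* = 3.4643, P* = 56.6071.
At the floor P = 65.5, quantity demanded = (67 − 65.5)/3 = 0.5.
Sellers' marginal cost at Q' = 0.5: 42.75 + 4·0.5 = 44.75.
ΔQ = 3.4643 − 0.5 = 2.9643; wedge = 65.5 − 44.75 = 20.75.
Deadweight loss = ½ × 2.9643 × 20.75 = $30.75 thousand.

$30.75 thousand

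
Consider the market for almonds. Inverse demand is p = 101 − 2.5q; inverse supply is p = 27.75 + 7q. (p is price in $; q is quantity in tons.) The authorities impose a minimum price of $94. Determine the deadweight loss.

$114.54

Competitive equilibrium: 101 − 2.5q = 27.75 + 7q → q* = 7.7105, p* = 81.7237.
At the floor p = 94, quantity demanded = (101 − 94)/2.5 = 2.8.
Sellers' marginal cost at q' = 2.8: 27.75 + 7·2.8 = 47.35.
Δq = 7.7105 − 2.8 = 4.9105; wedge = 94 − 47.35 = 46.65.
DWL = ½ × 4.9105 × 46.65 = $114.54.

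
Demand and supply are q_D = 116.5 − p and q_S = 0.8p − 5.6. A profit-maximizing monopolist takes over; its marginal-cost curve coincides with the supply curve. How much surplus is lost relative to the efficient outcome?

252.26

In inverse form: demand p = 116.5 − q, supply p = 7 + 1.25q.
Competitive equilibrium: 116.5 − q = 7 + 1.25q → q* = 48.6667, p* = 67.8333.
Marginal revenue: MR = 116.5 − 2q. Set MR = MC: 116.5 − 2q = 7 + 1.25q → q_m = 33.6923.
Price p_m = 116.5 − 1·33.6923 = 82.8077; MC(q_m) = 7 + 1.25·33.6923 = 49.1154.
Competitive q* = 48.6667, so Δq = 14.9744; wedge = 82.8077 − 49.1154 = 33.6923.
Deadweight loss = ½ × 14.9744 × 33.6923 = 252.26.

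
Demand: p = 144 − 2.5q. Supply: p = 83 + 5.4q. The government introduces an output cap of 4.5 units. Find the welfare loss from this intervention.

40.99

Competitive equilibrium: 144 − 2.5q = 83 + 5.4q → q* = 7.7215, p* = 124.6962.
At q = 4.5: demand price = 144 − 2.5·4.5 = 132.75; supply price = 83 + 5.4·4.5 = 107.3.
Δq = 7.7215 − 4.5 = 3.2215; wedge = 132.75 − 107.3 = 25.45.
Welfare loss = ½ × 3.2215 × 25.45 = 40.99.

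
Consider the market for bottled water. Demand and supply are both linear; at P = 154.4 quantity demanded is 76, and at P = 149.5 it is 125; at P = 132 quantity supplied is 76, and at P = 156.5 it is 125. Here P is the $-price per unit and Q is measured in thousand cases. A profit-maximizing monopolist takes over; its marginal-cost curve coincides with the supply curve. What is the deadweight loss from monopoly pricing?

Demand slope = (149.5 − 154.4)/(125 − 76) = −0.1, so P = 162 − 0.1Q.
Supply slope = (156.5 − 132)/(125 − 76) = 0.5, so P = 94 + 0.5Q.
Competitive equilibrium: 162 − 0.1Q = 94 + 0.5Q → Q* = 113.3333, P* = 150.6667.
Marginal revenue: MR = 162 − 0.2Q. Set MR = MC: 162 − 0.2Q = 94 + 0.5Q → Q_m = 97.1429.
Price P_m = 162 − 0.1·97.1429 = 152.2857; MC(Q_m) = 94 + 0.5·97.1429 = 142.5715.
Competitive Q* = 113.3333, so ΔQ = 16.1904; wedge = 152.2857 − 142.5715 = 9.7142.
DWL = ½ × 16.1904 × 9.7142 = $78.64 thousand.

$78.64 thousand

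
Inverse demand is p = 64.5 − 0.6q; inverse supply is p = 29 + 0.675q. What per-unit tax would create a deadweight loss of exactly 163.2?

Competitive equilibrium: 64.5 − 0.6q = 29 + 0.675q → q* = 27.8431, p* = 47.7941.
A tax t gives Δq = t/1.275 and wedge t, so DWL = t²/2.55.
t²/2.55 = 163.2 → t² = 416.16 → t = 20.4.

20.4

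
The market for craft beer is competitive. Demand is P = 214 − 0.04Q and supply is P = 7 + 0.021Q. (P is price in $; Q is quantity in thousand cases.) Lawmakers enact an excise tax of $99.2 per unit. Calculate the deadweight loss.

Competitive equilibrium: 214 − 0.04Q = 7 + 0.021Q → Q* = 3393.4426, P* = 78.2623.
With the tax, the buyer price exceeds the seller price by 99.2: (214 − 0.04Q) − (7 + 0.021Q) = 99.2 → Q' = 1767.2131.
ΔQ = 3393.4426 − 1767.2131 = 1626.2295; the wedge equals the tax, 99.2.
The triangle = ½ × 1626.2295 × 99.2 = $80660.98 thousand.

$80660.98 thousand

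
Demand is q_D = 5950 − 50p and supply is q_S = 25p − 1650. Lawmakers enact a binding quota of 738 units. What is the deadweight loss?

633.65

In inverse form: demand p = 119 − 0.02q, supply p = 66 + 0.04q.
Competitive equilibrium: 119 − 0.02q = 66 + 0.04q → q* = 883.3333, p* = 101.3333.
At q = 738: demand price = 119 − 0.02·738 = 104.24; supply price = 66 + 0.04·738 = 95.52.
Δq = 883.3333 − 738 = 145.3333; wedge = 104.24 − 95.52 = 8.72.
DWL = ½ × 145.3333 × 8.72 = 633.65.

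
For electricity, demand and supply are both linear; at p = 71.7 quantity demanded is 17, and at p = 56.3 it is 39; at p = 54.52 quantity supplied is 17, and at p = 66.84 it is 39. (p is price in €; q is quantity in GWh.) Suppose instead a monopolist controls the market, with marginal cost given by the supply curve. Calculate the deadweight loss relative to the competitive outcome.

€75.42

Demand slope = (56.3 − 71.7)/(39 − 17) = −0.7, so p = 83.6 − 0.7q.
Supply slope = (66.84 − 54.52)/(39 − 17) = 0.56, so p = 45 + 0.56q.
Competitive equilibrium: 83.6 − 0.7q = 45 + 0.56q → q* = 30.63492, p* = 62.15556.
Marginal revenue: MR = 83.6 − 1.4q. Set MR = MC: 83.6 − 1.4q = 45 + 0.56q → q_m = 19.69388.
Price p_m = 83.6 − 0.7·19.69388 = 69.81428; MC(q_m) = 45 + 0.56·19.69388 = 56.02857.
Competitive q* = 30.63492, so Δq = 10.94104; wedge = 69.81428 − 56.02857 = 13.78571.
Welfare loss = ½ × 10.94104 × 13.78571 = €75.42.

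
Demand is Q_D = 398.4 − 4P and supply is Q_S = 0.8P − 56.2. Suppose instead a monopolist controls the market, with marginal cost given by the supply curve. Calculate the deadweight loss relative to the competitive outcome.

5.86

In inverse form: demand P = 99.6 − 0.25Q, supply P = 70.25 + 1.25Q.
Competitive equilibrium: 99.6 − 0.25Q = 70.25 + 1.25Q → Q* = 19.5667, P* = 94.7083.
Marginal revenue: MR = 99.6 − 0.5Q. Set MR = MC: 99.6 − 0.5Q = 70.25 + 1.25Q → Q_m = 16.7714.
Price P_m = 99.6 − 0.25·16.7714 = 95.4072; MC(Q_m) = 70.25 + 1.25·16.7714 = 91.2143.
Competitive Q* = 19.5667, so ΔQ = 2.7953; wedge = 95.4072 − 91.2143 = 4.1929.
DWL = ½ × 2.7953 × 4.1929 = 5.86.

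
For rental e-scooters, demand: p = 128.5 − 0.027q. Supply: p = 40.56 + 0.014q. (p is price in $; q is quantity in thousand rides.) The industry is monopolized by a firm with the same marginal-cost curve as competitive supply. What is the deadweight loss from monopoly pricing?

Competitive equilibrium: 128.5 − 0.027q = 40.56 + 0.014q → q* = 2144.87805, p* = 70.58829.
Marginal revenue: MR = 128.5 − 0.054q. Set MR = MC: 128.5 − 0.054q = 40.56 + 0.014q → q_m = 1293.23529.
Price p_m = 128.5 − 0.027·1293.23529 = 93.58265; MC(q_m) = 40.56 + 0.014·1293.23529 = 58.66529.
Competitive q* = 2144.87805, so Δq = 851.64276; wedge = 93.58265 − 58.66529 = 34.91736.
Deadweight loss = ½ × 851.64276 × 34.91736 = $14868.56 thousand.

$14868.56 thousand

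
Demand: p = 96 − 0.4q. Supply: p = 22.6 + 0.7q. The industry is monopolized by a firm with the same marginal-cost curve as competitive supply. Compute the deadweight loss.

174.14

Competitive equilibrium: 96 − 0.4q = 22.6 + 0.7q → q* = 66.7273, p* = 69.3091.
Marginal revenue: MR = 96 − 0.8q. Set MR = MC: 96 − 0.8q = 22.6 + 0.7q → q_m = 48.9333.
Price p_m = 96 − 0.4·48.9333 = 76.4267; MC(q_m) = 22.6 + 0.7·48.9333 = 56.8533.
Competitive q* = 66.7273, so Δq = 17.794; wedge = 76.4267 − 56.8533 = 19.5734.
The triangle = ½ × 17.794 × 19.5734 = 174.14.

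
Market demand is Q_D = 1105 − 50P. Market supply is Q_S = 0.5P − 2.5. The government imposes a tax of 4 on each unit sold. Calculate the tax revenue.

25.94

In inverse form: demand P = 22.1 − 0.02Q, supply P = 5 + 2Q.
Competitive equilibrium: 22.1 − 0.02Q = 5 + 2Q → Q* = 8.4653, P* = 21.9307.
With the tax, the buyer price exceeds the seller price by 4: (22.1 − 0.02Q) − (5 + 2Q) = 4 → Q' = 6.4851.
Tax revenue = 4 × 6.4851 = 25.94.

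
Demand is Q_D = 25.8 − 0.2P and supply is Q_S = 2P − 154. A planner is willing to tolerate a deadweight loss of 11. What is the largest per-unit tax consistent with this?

11

In inverse form: demand P = 129 − 5Q, supply P = 77 + 0.5Q.
Competitive equilibrium: 129 − 5Q = 77 + 0.5Q → Q* = 9.4545, P* = 81.7273.
A tax t gives ΔQ = t/5.5 and wedge t, so DWL = t²/11.
t²/11 = 11 → t² = 121 → t = 11.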